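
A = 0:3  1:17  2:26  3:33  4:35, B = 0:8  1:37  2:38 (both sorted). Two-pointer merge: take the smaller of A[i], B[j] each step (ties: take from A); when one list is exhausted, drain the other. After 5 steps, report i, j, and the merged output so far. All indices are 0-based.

[i=0,j=0] A[i]=3<=B[j]=8 take 3 → i++
[i=1,j=0] A[i]=17>B[j]=8 take 8 → j++
[i=1,j=1] A[i]=17<=B[j]=37 take 17 → i++
[i=2,j=1] A[i]=26<=B[j]=37 take 26 → i++
[i=3,j=1] A[i]=33<=B[j]=37 take 33 → i++

i=4, j=1, merged so far=[3, 8, 17, 26, 33]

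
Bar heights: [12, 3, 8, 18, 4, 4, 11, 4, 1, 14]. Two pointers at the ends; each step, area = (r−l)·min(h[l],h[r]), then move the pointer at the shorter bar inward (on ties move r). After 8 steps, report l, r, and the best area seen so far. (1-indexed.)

l=4, r=5, best area=108

[1,10] min(12,14)*9=108 best=108 * → l++
[2,10] min(3,14)*8=24 best=108 → l++
[3,10] min(8,14)*7=56 best=108 → l++
[4,10] min(18,14)*6=84 best=108 → r--
[4,9] min(18,1)*5=5 best=108 → r--
[4,8] min(18,4)*4=16 best=108 → r--
[4,7] min(18,11)*3=33 best=108 → r--
[4,6] min(18,4)*2=8 best=108 → r--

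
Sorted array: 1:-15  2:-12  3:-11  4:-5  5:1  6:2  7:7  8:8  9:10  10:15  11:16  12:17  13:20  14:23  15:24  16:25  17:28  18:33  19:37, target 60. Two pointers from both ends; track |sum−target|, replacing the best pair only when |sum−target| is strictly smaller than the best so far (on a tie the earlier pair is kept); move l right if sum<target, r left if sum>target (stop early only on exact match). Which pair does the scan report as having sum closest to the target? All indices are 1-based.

pair (23, 37) with sum 60 (|Δ|=0)

l=1 r=19: -15+37=22 d=38 *, l++
l=2 r=19: -12+37=25 d=35 *, l++
l=3 r=19: -11+37=26 d=34 *, l++
l=4 r=19: -5+37=32 d=28 *, l++
l=5 r=19: 1+37=38 d=22 *, l++
l=6 r=19: 2+37=39 d=21 *, l++
l=7 r=19: 7+37=44 d=16 *, l++
l=8 r=19: 8+37=45 d=15 *, l++
l=9 r=19: 10+37=47 d=13 *, l++
l=10 r=19: 15+37=52 d=8 *, l++
l=11 r=19: 16+37=53 d=7 *, l++
l=12 r=19: 17+37=54 d=6 *, l++
l=13 r=19: 20+37=57 d=3 *, l++
l=14 r=19: 23+37=60 d=0 *, stop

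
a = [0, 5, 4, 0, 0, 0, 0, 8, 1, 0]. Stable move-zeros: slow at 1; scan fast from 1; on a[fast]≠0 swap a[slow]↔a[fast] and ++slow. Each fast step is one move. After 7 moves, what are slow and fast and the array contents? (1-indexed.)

(s=1,f=1) a[fast]=0 → fast++
(s=1,f=2) a[fast]=5≠0 swap→a[1]=5 → slow++,fast++
(s=2,f=3) a[fast]=4≠0 swap→a[2]=4 → slow++,fast++
(s=3,f=4) a[fast]=0 → fast++
(s=3,f=5) a[fast]=0 → fast++
(s=3,f=6) a[fast]=0 → fast++
(s=3,f=7) a[fast]=0 → fast++

slow=3, fast=8, a=[5, 4, 0, 0, 0, 0, 0, 8, 1, 0]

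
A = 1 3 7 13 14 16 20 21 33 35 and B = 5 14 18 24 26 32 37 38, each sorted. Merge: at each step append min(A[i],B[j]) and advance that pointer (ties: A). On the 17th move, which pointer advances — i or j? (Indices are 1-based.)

i=1 j=1: A[i]=1<=B[j]=5 take 1, i++
i=2 j=1: A[i]=3<=B[j]=5 take 3, i++
i=3 j=1: A[i]=7>B[j]=5 take 5, j++
i=3 j=2: A[i]=7<=B[j]=14 take 7, i++
i=4 j=2: A[i]=13<=B[j]=14 take 13, i++
i=5 j=2: A[i]=14<=B[j]=14 take 14, i++
i=6 j=2: A[i]=16>B[j]=14 take 14, j++
i=6 j=3: A[i]=16<=B[j]=18 take 16, i++
i=7 j=3: A[i]=20>B[j]=18 take 18, j++
i=7 j=4: A[i]=20<=B[j]=24 take 20, i++
i=8 j=4: A[i]=21<=B[j]=24 take 21, i++
i=9 j=4: A[i]=33>B[j]=24 take 24, j++
i=9 j=5: A[i]=33>B[j]=26 take 26, j++
i=9 j=6: A[i]=33>B[j]=32 take 32, j++
i=9 j=7: A[i]=33<=B[j]=37 take 33, i++
i=10 j=7: A[i]=35<=B[j]=37 take 35, i++
i=11 j=7: A done, take B[j]=37, j++

j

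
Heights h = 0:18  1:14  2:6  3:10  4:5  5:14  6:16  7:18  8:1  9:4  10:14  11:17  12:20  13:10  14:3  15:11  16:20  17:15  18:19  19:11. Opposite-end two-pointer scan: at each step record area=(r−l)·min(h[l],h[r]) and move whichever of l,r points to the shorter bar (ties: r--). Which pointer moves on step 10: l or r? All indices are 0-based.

l

[0,19] min(18,11)*19=209 best=209 * → r--
[0,18] min(18,19)*18=324 best=324 * → l++
[1,18] min(14,19)*17=238 best=324 → l++
[2,18] min(6,19)*16=96 best=324 → l++
[3,18] min(10,19)*15=150 best=324 → l++
[4,18] min(5,19)*14=70 best=324 → l++
[5,18] min(14,19)*13=182 best=324 → l++
[6,18] min(16,19)*12=192 best=324 → l++
[7,18] min(18,19)*11=198 best=324 → l++
[8,18] min(1,19)*10=10 best=324 → l++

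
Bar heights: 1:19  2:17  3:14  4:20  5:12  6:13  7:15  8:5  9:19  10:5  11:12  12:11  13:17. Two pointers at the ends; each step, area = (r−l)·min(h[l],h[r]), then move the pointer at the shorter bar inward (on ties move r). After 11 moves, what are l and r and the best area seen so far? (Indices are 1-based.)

l=1 r=13: min(19,17)*12=204 best=204 *, r--
l=1 r=12: min(19,11)*11=121 best=204, r--
l=1 r=11: min(19,12)*10=120 best=204, r--
l=1 r=10: min(19,5)*9=45 best=204, r--
l=1 r=9: min(19,19)*8=152 best=204, r--
l=1 r=8: min(19,5)*7=35 best=204, r--
l=1 r=7: min(19,15)*6=90 best=204, r--
l=1 r=6: min(19,13)*5=65 best=204, r--
l=1 r=5: min(19,12)*4=48 best=204, r--
l=1 r=4: min(19,20)*3=57 best=204, l++
l=2 r=4: min(17,20)*2=34 best=204, l++

l=3, r=4, best area=204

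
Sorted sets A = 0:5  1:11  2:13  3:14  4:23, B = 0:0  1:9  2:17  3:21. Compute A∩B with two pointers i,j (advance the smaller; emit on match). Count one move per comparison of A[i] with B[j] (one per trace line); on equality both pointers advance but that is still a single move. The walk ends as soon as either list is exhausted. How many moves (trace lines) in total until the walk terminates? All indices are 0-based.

8 moves

[i=0,j=0] 5>0 → j++
[i=0,j=1] 5<9 → i++
[i=1,j=1] 11>9 → j++
[i=1,j=2] 11<17 → i++
[i=2,j=2] 13<17 → i++
[i=3,j=2] 14<17 → i++
[i=4,j=2] 23>17 → j++
[i=4,j=3] 23>21 → j++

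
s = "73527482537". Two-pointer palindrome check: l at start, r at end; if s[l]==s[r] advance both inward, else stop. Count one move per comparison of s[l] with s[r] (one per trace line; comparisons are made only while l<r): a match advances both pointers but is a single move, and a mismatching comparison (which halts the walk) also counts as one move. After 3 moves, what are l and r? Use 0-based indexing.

[0,10] '7'=='7' → l++,r--
[1,9] '3'=='3' → l++,r--
[2,8] '5'=='5' → l++,r--

l=3, r=7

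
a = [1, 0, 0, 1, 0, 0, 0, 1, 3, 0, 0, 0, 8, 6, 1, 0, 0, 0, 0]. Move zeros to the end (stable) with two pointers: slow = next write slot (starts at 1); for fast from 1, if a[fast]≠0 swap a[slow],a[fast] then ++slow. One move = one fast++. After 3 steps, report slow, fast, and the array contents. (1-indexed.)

slow=2, fast=4, a=[1, 0, 0, 1, 0, 0, 0, 1, 3, 0, 0, 0, 8, 6, 1, 0, 0, 0, 0]

(s=1,f=1) a[fast]=1≠0 swap→a[1]=1 → slow++,fast++
(s=2,f=2) a[fast]=0 → fast++
(s=2,f=3) a[fast]=0 → fast++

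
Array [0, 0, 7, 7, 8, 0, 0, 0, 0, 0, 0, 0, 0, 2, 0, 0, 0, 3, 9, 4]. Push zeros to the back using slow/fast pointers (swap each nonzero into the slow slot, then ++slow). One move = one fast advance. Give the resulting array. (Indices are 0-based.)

[7, 7, 8, 2, 3, 9, 4, 0, 0, 0, 0, 0, 0, 0, 0, 0, 0, 0, 0, 0]

slow=0 fast=0: a[fast]=0, fast++
slow=0 fast=1: a[fast]=0, fast++
slow=0 fast=2: a[fast]=7≠0 swap→a[0]=7, slow++,fast++
slow=1 fast=3: a[fast]=7≠0 swap→a[1]=7, slow++,fast++
slow=2 fast=4: a[fast]=8≠0 swap→a[2]=8, slow++,fast++
slow=3 fast=5: a[fast]=0, fast++
slow=3 fast=6: a[fast]=0, fast++
slow=3 fast=7: a[fast]=0, fast++
slow=3 fast=8: a[fast]=0, fast++
slow=3 fast=9: a[fast]=0, fast++
slow=3 fast=10: a[fast]=0, fast++
slow=3 fast=11: a[fast]=0, fast++
slow=3 fast=12: a[fast]=0, fast++
slow=3 fast=13: a[fast]=2≠0 swap→a[3]=2, slow++,fast++
slow=4 fast=14: a[fast]=0, fast++
slow=4 fast=15: a[fast]=0, fast++
slow=4 fast=16: a[fast]=0, fast++
slow=4 fast=17: a[fast]=3≠0 swap→a[4]=3, slow++,fast++
slow=5 fast=18: a[fast]=9≠0 swap→a[5]=9, slow++,fast++
slow=6 fast=19: a[fast]=4≠0 swap→a[6]=4, slow++,fast++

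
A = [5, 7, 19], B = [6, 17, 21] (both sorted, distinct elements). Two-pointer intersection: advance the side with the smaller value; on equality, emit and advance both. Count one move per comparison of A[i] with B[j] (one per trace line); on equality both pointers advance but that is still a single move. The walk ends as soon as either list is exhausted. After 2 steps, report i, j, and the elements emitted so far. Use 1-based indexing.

[i=1,j=1] 5<6 → i++
[i=2,j=1] 7>6 → j++

i=2, j=2, emitted=[]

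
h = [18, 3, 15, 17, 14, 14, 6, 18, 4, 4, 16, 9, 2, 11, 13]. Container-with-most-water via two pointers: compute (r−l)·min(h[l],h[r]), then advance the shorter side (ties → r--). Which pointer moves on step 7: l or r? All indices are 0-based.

[0,14] min(18,13)*14=182 best=182 * → r--
[0,13] min(18,11)*13=143 best=182 → r--
[0,12] min(18,2)*12=24 best=182 → r--
[0,11] min(18,9)*11=99 best=182 → r--
[0,10] min(18,16)*10=160 best=182 → r--
[0,9] min(18,4)*9=36 best=182 → r--
[0,8] min(18,4)*8=32 best=182 → r--

r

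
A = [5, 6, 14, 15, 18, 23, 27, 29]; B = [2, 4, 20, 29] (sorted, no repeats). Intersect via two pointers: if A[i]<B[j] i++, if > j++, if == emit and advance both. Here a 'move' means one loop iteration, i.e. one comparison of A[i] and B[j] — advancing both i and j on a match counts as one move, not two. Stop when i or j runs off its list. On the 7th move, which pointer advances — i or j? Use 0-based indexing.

i

i=0 j=0: 5>2, j++
i=0 j=1: 5>4, j++
i=0 j=2: 5<20, i++
i=1 j=2: 6<20, i++
i=2 j=2: 14<20, i++
i=3 j=2: 15<20, i++
i=4 j=2: 18<20, i++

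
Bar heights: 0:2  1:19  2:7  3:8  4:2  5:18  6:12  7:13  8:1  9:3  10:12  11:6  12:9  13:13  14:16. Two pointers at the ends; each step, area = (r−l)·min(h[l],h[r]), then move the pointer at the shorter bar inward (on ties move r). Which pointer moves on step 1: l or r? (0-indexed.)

l

l=0 r=14: min(2,16)*14=28 best=28 *, l++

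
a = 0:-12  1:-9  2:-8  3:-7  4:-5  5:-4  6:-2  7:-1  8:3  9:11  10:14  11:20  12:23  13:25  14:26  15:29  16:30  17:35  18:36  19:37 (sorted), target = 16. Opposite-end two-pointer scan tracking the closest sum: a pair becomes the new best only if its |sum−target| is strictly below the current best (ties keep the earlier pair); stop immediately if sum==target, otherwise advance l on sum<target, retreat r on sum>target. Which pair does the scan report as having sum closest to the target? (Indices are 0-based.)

pair (-9, 25) with sum 16 (|Δ|=0)

l=0 r=19: -12+37=25 d=9 *, r--
l=0 r=18: -12+36=24 d=8 *, r--
l=0 r=17: -12+35=23 d=7 *, r--
l=0 r=16: -12+30=18 d=2 *, r--
l=0 r=15: -12+29=17 d=1 *, r--
l=0 r=14: -12+26=14 d=2, l++
l=1 r=14: -9+26=17 d=1, r--
l=1 r=13: -9+25=16 d=0 *, stop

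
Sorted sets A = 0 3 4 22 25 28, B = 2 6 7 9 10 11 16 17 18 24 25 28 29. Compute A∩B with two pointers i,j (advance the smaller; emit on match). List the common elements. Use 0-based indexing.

[i=0,j=0] 0<2 → i++
[i=1,j=0] 3>2 → j++
[i=1,j=1] 3<6 → i++
[i=2,j=1] 4<6 → i++
[i=3,j=1] 22>6 → j++
[i=3,j=2] 22>7 → j++
[i=3,j=3] 22>9 → j++
[i=3,j=4] 22>10 → j++
[i=3,j=5] 22>11 → j++
[i=3,j=6] 22>16 → j++
[i=3,j=7] 22>17 → j++
[i=3,j=8] 22>18 → j++
[i=3,j=9] 22<24 → i++
[i=4,j=9] 25>24 → j++
[i=4,j=10] 25==25 emit → i++,j++
[i=5,j=11] 28==28 emit → i++,j++

intersection = [25, 28]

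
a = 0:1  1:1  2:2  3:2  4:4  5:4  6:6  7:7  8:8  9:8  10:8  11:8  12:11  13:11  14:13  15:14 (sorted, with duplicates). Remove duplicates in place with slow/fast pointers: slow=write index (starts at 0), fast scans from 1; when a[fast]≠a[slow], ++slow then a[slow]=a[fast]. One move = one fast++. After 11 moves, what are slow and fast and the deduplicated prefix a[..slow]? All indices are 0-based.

(s=0,f=1) a[fast]=1=a[slow] dup → fast++
(s=0,f=2) a[fast]=2≠a[slow]=1 write a[1]=2 → slow++,fast++
(s=1,f=3) a[fast]=2=a[slow] dup → fast++
(s=1,f=4) a[fast]=4≠a[slow]=2 write a[2]=4 → slow++,fast++
(s=2,f=5) a[fast]=4=a[slow] dup → fast++
(s=2,f=6) a[fast]=6≠a[slow]=4 write a[3]=6 → slow++,fast++
(s=3,f=7) a[fast]=7≠a[slow]=6 write a[4]=7 → slow++,fast++
(s=4,f=8) a[fast]=8≠a[slow]=7 write a[5]=8 → slow++,fast++
(s=5,f=9) a[fast]=8=a[slow] dup → fast++
(s=5,f=10) a[fast]=8=a[slow] dup → fast++
(s=5,f=11) a[fast]=8=a[slow] dup → fast++

slow=5, fast=12, prefix=[1, 2, 4, 6, 7, 8]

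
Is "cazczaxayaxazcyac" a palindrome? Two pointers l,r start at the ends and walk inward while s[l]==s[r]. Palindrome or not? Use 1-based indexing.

not a palindrome (mismatch at 3,15)

[1,17] 'c'=='c' → l++,r--
[2,16] 'a'=='a' → l++,r--
[3,15] 'z'!='y' → stop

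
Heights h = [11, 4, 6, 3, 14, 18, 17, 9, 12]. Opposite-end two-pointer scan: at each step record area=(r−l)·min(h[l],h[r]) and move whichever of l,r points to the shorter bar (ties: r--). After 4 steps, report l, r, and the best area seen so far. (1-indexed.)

l=1 r=9: min(11,12)*8=88 best=88 *, l++
l=2 r=9: min(4,12)*7=28 best=88, l++
l=3 r=9: min(6,12)*6=36 best=88, l++
l=4 r=9: min(3,12)*5=15 best=88, l++

l=5, r=9, best area=88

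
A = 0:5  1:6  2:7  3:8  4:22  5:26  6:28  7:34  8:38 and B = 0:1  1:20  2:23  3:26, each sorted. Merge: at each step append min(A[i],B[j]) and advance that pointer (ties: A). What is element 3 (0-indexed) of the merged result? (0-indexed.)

[i=0,j=0] A[i]=5>B[j]=1 take 1 → j++
[i=0,j=1] A[i]=5<=B[j]=20 take 5 → i++
[i=1,j=1] A[i]=6<=B[j]=20 take 6 → i++
[i=2,j=1] A[i]=7<=B[j]=20 take 7 → i++
[i=3,j=1] A[i]=8<=B[j]=20 take 8 → i++
[i=4,j=1] A[i]=22>B[j]=20 take 20 → j++
[i=4,j=2] A[i]=22<=B[j]=23 take 22 → i++
[i=5,j=2] A[i]=26>B[j]=23 take 23 → j++
[i=5,j=3] A[i]=26<=B[j]=26 take 26 → i++
[i=6,j=3] A[i]=28>B[j]=26 take 26 → j++
[i=6,j=4] B done, take A[i]=28 → i++
[i=7,j=4] B done, take A[i]=34 → i++
[i=8,j=4] B done, take A[i]=38 → i++

merged[3] = 7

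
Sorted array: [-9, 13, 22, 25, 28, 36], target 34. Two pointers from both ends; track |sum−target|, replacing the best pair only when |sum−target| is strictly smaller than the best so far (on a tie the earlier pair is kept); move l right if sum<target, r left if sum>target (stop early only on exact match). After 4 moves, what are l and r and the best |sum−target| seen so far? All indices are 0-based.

[0,5] -9+36=27 d=7 * → l++
[1,5] 13+36=49 d=15 → r--
[1,4] 13+28=41 d=7 → r--
[1,3] 13+25=38 d=4 * → r--

l=1, r=2, best |Δ|=4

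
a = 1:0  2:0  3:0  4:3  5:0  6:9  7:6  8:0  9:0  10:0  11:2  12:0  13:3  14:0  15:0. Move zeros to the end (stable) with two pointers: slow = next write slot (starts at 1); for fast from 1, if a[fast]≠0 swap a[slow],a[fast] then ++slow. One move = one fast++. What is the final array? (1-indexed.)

[3, 9, 6, 2, 3, 0, 0, 0, 0, 0, 0, 0, 0, 0, 0]

(s=1,f=1) a[fast]=0 → fast++
(s=1,f=2) a[fast]=0 → fast++
(s=1,f=3) a[fast]=0 → fast++
(s=1,f=4) a[fast]=3≠0 swap→a[1]=3 → slow++,fast++
(s=2,f=5) a[fast]=0 → fast++
(s=2,f=6) a[fast]=9≠0 swap→a[2]=9 → slow++,fast++
(s=3,f=7) a[fast]=6≠0 swap→a[3]=6 → slow++,fast++
(s=4,f=8) a[fast]=0 → fast++
(s=4,f=9) a[fast]=0 → fast++
(s=4,f=10) a[fast]=0 → fast++
(s=4,f=11) a[fast]=2≠0 swap→a[4]=2 → slow++,fast++
(s=5,f=12) a[fast]=0 → fast++
(s=5,f=13) a[fast]=3≠0 swap→a[5]=3 → slow++,fast++
(s=6,f=14) a[fast]=0 → fast++
(s=6,f=15) a[fast]=0 → fast++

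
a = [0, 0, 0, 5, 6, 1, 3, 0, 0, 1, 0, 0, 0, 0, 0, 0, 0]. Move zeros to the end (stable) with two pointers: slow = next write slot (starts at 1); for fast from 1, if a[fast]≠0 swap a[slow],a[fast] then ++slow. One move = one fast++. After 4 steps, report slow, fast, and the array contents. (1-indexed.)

slow=1 fast=1: a[fast]=0, fast++
slow=1 fast=2: a[fast]=0, fast++
slow=1 fast=3: a[fast]=0, fast++
slow=1 fast=4: a[fast]=5≠0 swap→a[1]=5, slow++,fast++

slow=2, fast=5, a=[5, 0, 0, 0, 6, 1, 3, 0, 0, 1, 0, 0, 0, 0, 0, 0, 0]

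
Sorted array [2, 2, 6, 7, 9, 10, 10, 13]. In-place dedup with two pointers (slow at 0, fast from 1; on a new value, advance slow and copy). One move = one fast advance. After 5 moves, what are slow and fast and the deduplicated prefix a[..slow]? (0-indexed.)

slow=0 fast=1: a[fast]=2=a[slow] dup, fast++
slow=0 fast=2: a[fast]=6≠a[slow]=2 write a[1]=6, slow++,fast++
slow=1 fast=3: a[fast]=7≠a[slow]=6 write a[2]=7, slow++,fast++
slow=2 fast=4: a[fast]=9≠a[slow]=7 write a[3]=9, slow++,fast++
slow=3 fast=5: a[fast]=10≠a[slow]=9 write a[4]=10, slow++,fast++

slow=4, fast=6, prefix=[2, 6, 7, 9, 10]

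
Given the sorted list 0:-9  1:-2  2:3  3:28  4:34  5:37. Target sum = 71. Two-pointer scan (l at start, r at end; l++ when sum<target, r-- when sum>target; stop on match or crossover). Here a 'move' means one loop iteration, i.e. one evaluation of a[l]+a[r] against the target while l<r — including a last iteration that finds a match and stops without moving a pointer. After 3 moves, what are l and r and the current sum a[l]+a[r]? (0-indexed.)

l=0 r=5: -9+37=28 <71, l++
l=1 r=5: -2+37=35 <71, l++
l=2 r=5: 3+37=40 <71, l++

l=3, r=5, sum=65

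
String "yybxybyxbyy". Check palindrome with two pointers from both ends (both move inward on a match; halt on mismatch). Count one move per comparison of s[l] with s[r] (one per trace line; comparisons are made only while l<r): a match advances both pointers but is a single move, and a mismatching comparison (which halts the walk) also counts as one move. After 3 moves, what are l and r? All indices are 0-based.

l=3, r=7

[0,10] 'y'=='y' → l++,r--
[1,9] 'y'=='y' → l++,r--
[2,8] 'b'=='b' → l++,r--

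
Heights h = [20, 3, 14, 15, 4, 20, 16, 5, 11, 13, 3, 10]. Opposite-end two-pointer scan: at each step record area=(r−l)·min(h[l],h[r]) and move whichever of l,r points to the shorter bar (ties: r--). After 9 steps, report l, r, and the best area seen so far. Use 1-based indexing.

l=1, r=3, best area=117

l=1 r=12: min(20,10)*11=110 best=110 *, r--
l=1 r=11: min(20,3)*10=30 best=110, r--
l=1 r=10: min(20,13)*9=117 best=117 *, r--
l=1 r=9: min(20,11)*8=88 best=117, r--
l=1 r=8: min(20,5)*7=35 best=117, r--
l=1 r=7: min(20,16)*6=96 best=117, r--
l=1 r=6: min(20,20)*5=100 best=117, r--
l=1 r=5: min(20,4)*4=16 best=117, r--
l=1 r=4: min(20,15)*3=45 best=117, r--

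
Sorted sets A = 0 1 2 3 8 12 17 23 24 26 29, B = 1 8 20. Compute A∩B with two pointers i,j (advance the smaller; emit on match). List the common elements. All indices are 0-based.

[i=0,j=0] 0<1 → i++
[i=1,j=0] 1==1 emit → i++,j++
[i=2,j=1] 2<8 → i++
[i=3,j=1] 3<8 → i++
[i=4,j=1] 8==8 emit → i++,j++
[i=5,j=2] 12<20 → i++
[i=6,j=2] 17<20 → i++
[i=7,j=2] 23>20 → j++

intersection = [1, 8]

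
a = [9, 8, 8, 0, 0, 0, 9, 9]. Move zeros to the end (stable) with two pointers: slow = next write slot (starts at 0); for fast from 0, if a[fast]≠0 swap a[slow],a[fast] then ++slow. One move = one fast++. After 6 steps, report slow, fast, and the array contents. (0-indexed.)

(s=0,f=0) a[fast]=9≠0 swap→a[0]=9 → slow++,fast++
(s=1,f=1) a[fast]=8≠0 swap→a[1]=8 → slow++,fast++
(s=2,f=2) a[fast]=8≠0 swap→a[2]=8 → slow++,fast++
(s=3,f=3) a[fast]=0 → fast++
(s=3,f=4) a[fast]=0 → fast++
(s=3,f=5) a[fast]=0 → fast++

slow=3, fast=6, a=[9, 8, 8, 0, 0, 0, 9, 9]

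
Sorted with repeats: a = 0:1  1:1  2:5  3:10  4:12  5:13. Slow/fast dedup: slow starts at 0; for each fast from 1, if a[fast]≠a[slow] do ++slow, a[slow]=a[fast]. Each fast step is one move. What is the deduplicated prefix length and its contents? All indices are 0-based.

length 5; prefix = [1, 5, 10, 12, 13]

slow=0 fast=1: a[fast]=1=a[slow] dup, fast++
slow=0 fast=2: a[fast]=5≠a[slow]=1 write a[1]=5, slow++,fast++
slow=1 fast=3: a[fast]=10≠a[slow]=5 write a[2]=10, slow++,fast++
slow=2 fast=4: a[fast]=12≠a[slow]=10 write a[3]=12, slow++,fast++
slow=3 fast=5: a[fast]=13≠a[slow]=12 write a[4]=13, slow++,fast++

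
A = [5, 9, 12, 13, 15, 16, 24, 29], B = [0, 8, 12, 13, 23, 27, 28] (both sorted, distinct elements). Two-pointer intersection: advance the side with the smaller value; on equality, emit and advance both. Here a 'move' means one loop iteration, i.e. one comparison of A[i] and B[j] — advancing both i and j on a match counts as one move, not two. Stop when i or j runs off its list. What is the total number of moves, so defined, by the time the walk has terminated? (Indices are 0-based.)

[i=0,j=0] 5>0 → j++
[i=0,j=1] 5<8 → i++
[i=1,j=1] 9>8 → j++
[i=1,j=2] 9<12 → i++
[i=2,j=2] 12==12 emit → i++,j++
[i=3,j=3] 13==13 emit → i++,j++
[i=4,j=4] 15<23 → i++
[i=5,j=4] 16<23 → i++
[i=6,j=4] 24>23 → j++
[i=6,j=5] 24<27 → i++
[i=7,j=5] 29>27 → j++
[i=7,j=6] 29>28 → j++

12 moves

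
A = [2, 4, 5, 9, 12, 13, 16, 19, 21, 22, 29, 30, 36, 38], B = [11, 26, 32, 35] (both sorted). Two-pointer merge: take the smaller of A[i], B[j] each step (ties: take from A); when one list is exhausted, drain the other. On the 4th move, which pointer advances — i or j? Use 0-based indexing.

i

i=0 j=0: A[i]=2<=B[j]=11 take 2, i++
i=1 j=0: A[i]=4<=B[j]=11 take 4, i++
i=2 j=0: A[i]=5<=B[j]=11 take 5, i++
i=3 j=0: A[i]=9<=B[j]=11 take 9, i++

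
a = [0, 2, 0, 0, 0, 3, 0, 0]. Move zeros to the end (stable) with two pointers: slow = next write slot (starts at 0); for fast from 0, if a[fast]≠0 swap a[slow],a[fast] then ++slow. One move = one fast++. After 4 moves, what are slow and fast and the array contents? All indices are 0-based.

slow=1, fast=4, a=[2, 0, 0, 0, 0, 3, 0, 0]

slow=0 fast=0: a[fast]=0, fast++
slow=0 fast=1: a[fast]=2≠0 swap→a[0]=2, slow++,fast++
slow=1 fast=2: a[fast]=0, fast++
slow=1 fast=3: a[fast]=0, fast++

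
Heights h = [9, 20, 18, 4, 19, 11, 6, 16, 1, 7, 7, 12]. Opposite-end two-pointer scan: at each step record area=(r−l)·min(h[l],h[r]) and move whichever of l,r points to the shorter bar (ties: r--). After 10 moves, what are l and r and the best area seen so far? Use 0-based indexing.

l=0 r=11: min(9,12)*11=99 best=99 *, l++
l=1 r=11: min(20,12)*10=120 best=120 *, r--
l=1 r=10: min(20,7)*9=63 best=120, r--
l=1 r=9: min(20,7)*8=56 best=120, r--
l=1 r=8: min(20,1)*7=7 best=120, r--
l=1 r=7: min(20,16)*6=96 best=120, r--
l=1 r=6: min(20,6)*5=30 best=120, r--
l=1 r=5: min(20,11)*4=44 best=120, r--
l=1 r=4: min(20,19)*3=57 best=120, r--
l=1 r=3: min(20,4)*2=8 best=120, r--

l=1, r=2, best area=120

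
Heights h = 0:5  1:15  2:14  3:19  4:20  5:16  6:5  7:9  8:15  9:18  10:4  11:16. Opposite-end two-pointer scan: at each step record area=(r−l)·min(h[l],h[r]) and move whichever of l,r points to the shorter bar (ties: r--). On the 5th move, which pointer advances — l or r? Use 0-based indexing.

l=0 r=11: min(5,16)*11=55 best=55 *, l++
l=1 r=11: min(15,16)*10=150 best=150 *, l++
l=2 r=11: min(14,16)*9=126 best=150, l++
l=3 r=11: min(19,16)*8=128 best=150, r--
l=3 r=10: min(19,4)*7=28 best=150, r--

r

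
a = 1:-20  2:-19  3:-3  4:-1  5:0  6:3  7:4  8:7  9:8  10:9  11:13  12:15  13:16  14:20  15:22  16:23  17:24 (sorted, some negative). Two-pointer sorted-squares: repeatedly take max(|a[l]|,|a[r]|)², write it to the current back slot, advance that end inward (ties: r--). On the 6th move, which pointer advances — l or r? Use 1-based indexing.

[1,17] |-20|<=|24| out[17]=576 → r--
[1,16] |-20|<=|23| out[16]=529 → r--
[1,15] |-20|<=|22| out[15]=484 → r--
[1,14] |-20|<=|20| out[14]=400 → r--
[1,13] |-20|>|16| out[13]=400 → l++
[2,13] |-19|>|16| out[12]=361 → l++

l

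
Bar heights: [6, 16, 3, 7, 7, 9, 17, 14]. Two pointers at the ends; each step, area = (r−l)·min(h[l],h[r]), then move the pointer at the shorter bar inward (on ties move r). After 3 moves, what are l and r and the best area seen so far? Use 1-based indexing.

l=1 r=8: min(6,14)*7=42 best=42 *, l++
l=2 r=8: min(16,14)*6=84 best=84 *, r--
l=2 r=7: min(16,17)*5=80 best=84, l++

l=3, r=7, best area=84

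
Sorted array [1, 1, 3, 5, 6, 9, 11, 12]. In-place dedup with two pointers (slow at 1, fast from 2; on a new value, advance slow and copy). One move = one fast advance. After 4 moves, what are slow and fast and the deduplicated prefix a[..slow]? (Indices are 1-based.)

slow=4, fast=6, prefix=[1, 3, 5, 6]

(s=1,f=2) a[fast]=1=a[slow] dup → fast++
(s=1,f=3) a[fast]=3≠a[slow]=1 write a[2]=3 → slow++,fast++
(s=2,f=4) a[fast]=5≠a[slow]=3 write a[3]=5 → slow++,fast++
(s=3,f=5) a[fast]=6≠a[slow]=5 write a[4]=6 → slow++,fast++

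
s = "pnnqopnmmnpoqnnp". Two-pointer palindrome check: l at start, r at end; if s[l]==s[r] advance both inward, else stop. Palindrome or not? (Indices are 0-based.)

palindrome

l=0 r=15: 'p'=='p', l++,r--
l=1 r=14: 'n'=='n', l++,r--
l=2 r=13: 'n'=='n', l++,r--
l=3 r=12: 'q'=='q', l++,r--
l=4 r=11: 'o'=='o', l++,r--
l=5 r=10: 'p'=='p', l++,r--
l=6 r=9: 'n'=='n', l++,r--
l=7 r=8: 'm'=='m', l++,r--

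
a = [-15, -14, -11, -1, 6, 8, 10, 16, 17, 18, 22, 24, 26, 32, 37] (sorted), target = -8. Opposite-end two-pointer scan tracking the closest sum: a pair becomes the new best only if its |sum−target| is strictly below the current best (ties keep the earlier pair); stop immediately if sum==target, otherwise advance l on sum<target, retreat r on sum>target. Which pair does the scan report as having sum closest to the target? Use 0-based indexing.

[0,14] -15+37=22 d=30 * → r--
[0,13] -15+32=17 d=25 * → r--
[0,12] -15+26=11 d=19 * → r--
[0,11] -15+24=9 d=17 * → r--
[0,10] -15+22=7 d=15 * → r--
[0,9] -15+18=3 d=11 * → r--
[0,8] -15+17=2 d=10 * → r--
[0,7] -15+16=1 d=9 * → r--
[0,6] -15+10=-5 d=3 * → r--
[0,5] -15+8=-7 d=1 * → r--
[0,4] -15+6=-9 d=1 → l++
[1,4] -14+6=-8 d=0 * → stop

pair (-14, 6) with sum -8 (|Δ|=0)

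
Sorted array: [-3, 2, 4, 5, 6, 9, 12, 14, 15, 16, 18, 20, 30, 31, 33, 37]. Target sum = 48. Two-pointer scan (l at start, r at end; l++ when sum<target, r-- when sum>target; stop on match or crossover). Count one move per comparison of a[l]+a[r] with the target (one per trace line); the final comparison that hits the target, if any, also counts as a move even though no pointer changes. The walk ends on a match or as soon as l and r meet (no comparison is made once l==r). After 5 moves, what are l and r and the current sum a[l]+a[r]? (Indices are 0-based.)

l=0 r=15: -3+37=34 <48, l++
l=1 r=15: 2+37=39 <48, l++
l=2 r=15: 4+37=41 <48, l++
l=3 r=15: 5+37=42 <48, l++
l=4 r=15: 6+37=43 <48, l++

l=5, r=15, sum=46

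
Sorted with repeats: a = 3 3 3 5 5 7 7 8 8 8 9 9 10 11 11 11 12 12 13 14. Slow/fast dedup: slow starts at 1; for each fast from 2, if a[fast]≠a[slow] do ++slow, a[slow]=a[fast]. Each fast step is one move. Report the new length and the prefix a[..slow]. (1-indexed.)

length 10; prefix = [3, 5, 7, 8, 9, 10, 11, 12, 13, 14]

slow=1 fast=2: a[fast]=3=a[slow] dup, fast++
slow=1 fast=3: a[fast]=3=a[slow] dup, fast++
slow=1 fast=4: a[fast]=5≠a[slow]=3 write a[2]=5, slow++,fast++
slow=2 fast=5: a[fast]=5=a[slow] dup, fast++
slow=2 fast=6: a[fast]=7≠a[slow]=5 write a[3]=7, slow++,fast++
slow=3 fast=7: a[fast]=7=a[slow] dup, fast++
slow=3 fast=8: a[fast]=8≠a[slow]=7 write a[4]=8, slow++,fast++
slow=4 fast=9: a[fast]=8=a[slow] dup, fast++
slow=4 fast=10: a[fast]=8=a[slow] dup, fast++
slow=4 fast=11: a[fast]=9≠a[slow]=8 write a[5]=9, slow++,fast++
slow=5 fast=12: a[fast]=9=a[slow] dup, fast++
slow=5 fast=13: a[fast]=10≠a[slow]=9 write a[6]=10, slow++,fast++
slow=6 fast=14: a[fast]=11≠a[slow]=10 write a[7]=11, slow++,fast++
slow=7 fast=15: a[fast]=11=a[slow] dup, fast++
slow=7 fast=16: a[fast]=11=a[slow] dup, fast++
slow=7 fast=17: a[fast]=12≠a[slow]=11 write a[8]=12, slow++,fast++
slow=8 fast=18: a[fast]=12=a[slow] dup, fast++
slow=8 fast=19: a[fast]=13≠a[slow]=12 write a[9]=13, slow++,fast++
slow=9 fast=20: a[fast]=14≠a[slow]=13 write a[10]=14, slow++,fast++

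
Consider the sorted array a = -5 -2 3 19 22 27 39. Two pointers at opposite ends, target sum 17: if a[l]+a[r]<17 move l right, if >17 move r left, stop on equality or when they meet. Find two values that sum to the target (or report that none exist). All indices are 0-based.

(-5, 22)

[0,6] -5+39=34 >17 → r--
[0,5] -5+27=22 >17 → r--
[0,4] -5+22=17 → found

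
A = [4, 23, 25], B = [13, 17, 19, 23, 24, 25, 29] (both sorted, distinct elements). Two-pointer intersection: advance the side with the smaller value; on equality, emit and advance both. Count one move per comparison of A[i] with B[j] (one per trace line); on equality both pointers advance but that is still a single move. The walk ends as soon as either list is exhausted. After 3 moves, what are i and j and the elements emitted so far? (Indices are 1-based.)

i=1 j=1: 4<13, i++
i=2 j=1: 23>13, j++
i=2 j=2: 23>17, j++

i=2, j=3, emitted=[]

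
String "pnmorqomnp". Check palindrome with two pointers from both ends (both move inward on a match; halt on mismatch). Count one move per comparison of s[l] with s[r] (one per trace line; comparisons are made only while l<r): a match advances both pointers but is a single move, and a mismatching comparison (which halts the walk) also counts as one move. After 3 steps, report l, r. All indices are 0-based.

l=0 r=9: 'p'=='p', l++,r--
l=1 r=8: 'n'=='n', l++,r--
l=2 r=7: 'm'=='m', l++,r--

l=3, r=6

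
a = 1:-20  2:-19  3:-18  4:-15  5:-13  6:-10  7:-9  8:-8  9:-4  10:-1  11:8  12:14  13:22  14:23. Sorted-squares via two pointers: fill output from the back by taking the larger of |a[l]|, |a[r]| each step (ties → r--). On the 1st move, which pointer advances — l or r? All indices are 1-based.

[1,14] |-20|<=|23| out[14]=529 → r--

r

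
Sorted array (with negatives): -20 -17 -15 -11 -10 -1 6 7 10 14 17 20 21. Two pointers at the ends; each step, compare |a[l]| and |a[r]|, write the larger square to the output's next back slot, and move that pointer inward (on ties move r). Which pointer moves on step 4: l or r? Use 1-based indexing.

[1,13] |-20|<=|21| out[13]=441 → r--
[1,12] |-20|<=|20| out[12]=400 → r--
[1,11] |-20|>|17| out[11]=400 → l++
[2,11] |-17|<=|17| out[10]=289 → r--

r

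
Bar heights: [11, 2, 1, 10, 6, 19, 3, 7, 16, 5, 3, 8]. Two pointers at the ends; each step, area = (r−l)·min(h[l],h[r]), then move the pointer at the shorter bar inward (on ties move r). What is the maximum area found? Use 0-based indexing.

[0,11] min(11,8)*11=88 best=88 * → r--
[0,10] min(11,3)*10=30 best=88 → r--
[0,9] min(11,5)*9=45 best=88 → r--
[0,8] min(11,16)*8=88 best=88 → l++
[1,8] min(2,16)*7=14 best=88 → l++
[2,8] min(1,16)*6=6 best=88 → l++
[3,8] min(10,16)*5=50 best=88 → l++
[4,8] min(6,16)*4=24 best=88 → l++
[5,8] min(19,16)*3=48 best=88 → r--
[5,7] min(19,7)*2=14 best=88 → r--
[5,6] min(19,3)*1=3 best=88 → r--

max area = 88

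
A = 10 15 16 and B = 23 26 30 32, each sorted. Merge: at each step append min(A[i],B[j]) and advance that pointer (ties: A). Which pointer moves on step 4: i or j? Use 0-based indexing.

j

[i=0,j=0] A[i]=10<=B[j]=23 take 10 → i++
[i=1,j=0] A[i]=15<=B[j]=23 take 15 → i++
[i=2,j=0] A[i]=16<=B[j]=23 take 16 → i++
[i=3,j=0] A done, take B[j]=23 → j++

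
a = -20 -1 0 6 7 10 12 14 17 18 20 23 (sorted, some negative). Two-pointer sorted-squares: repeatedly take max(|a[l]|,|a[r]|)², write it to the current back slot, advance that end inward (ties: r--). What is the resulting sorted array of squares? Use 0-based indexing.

[0, 1, 36, 49, 100, 144, 196, 289, 324, 400, 400, 529]

l=0 r=11: |-20|<=|23| out[11]=529, r--
l=0 r=10: |-20|<=|20| out[10]=400, r--
l=0 r=9: |-20|>|18| out[9]=400, l++
l=1 r=9: |-1|<=|18| out[8]=324, r--
l=1 r=8: |-1|<=|17| out[7]=289, r--
l=1 r=7: |-1|<=|14| out[6]=196, r--
l=1 r=6: |-1|<=|12| out[5]=144, r--
l=1 r=5: |-1|<=|10| out[4]=100, r--
l=1 r=4: |-1|<=|7| out[3]=49, r--
l=1 r=3: |-1|<=|6| out[2]=36, r--
l=1 r=2: |-1|>|0| out[1]=1, l++
l=2 r=2: |0|<=|0| out[0]=0, r--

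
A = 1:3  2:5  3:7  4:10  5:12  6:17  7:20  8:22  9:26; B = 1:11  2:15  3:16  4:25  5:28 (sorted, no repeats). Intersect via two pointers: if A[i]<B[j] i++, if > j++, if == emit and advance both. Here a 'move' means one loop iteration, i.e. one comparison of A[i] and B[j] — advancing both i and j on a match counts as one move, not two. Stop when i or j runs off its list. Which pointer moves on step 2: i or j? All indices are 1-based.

i

i=1 j=1: 3<11, i++
i=2 j=1: 5<11, i++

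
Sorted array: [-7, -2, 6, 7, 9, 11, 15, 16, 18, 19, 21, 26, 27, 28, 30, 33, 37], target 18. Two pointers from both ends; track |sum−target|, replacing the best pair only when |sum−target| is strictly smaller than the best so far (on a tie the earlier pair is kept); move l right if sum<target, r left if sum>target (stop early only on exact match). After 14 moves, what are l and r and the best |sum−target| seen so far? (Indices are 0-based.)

l=3, r=5, best |Δ|=1

[0,16] -7+37=30 d=12 * → r--
[0,15] -7+33=26 d=8 * → r--
[0,14] -7+30=23 d=5 * → r--
[0,13] -7+28=21 d=3 * → r--
[0,12] -7+27=20 d=2 * → r--
[0,11] -7+26=19 d=1 * → r--
[0,10] -7+21=14 d=4 → l++
[1,10] -2+21=19 d=1 → r--
[1,9] -2+19=17 d=1 → l++
[2,9] 6+19=25 d=7 → r--
[2,8] 6+18=24 d=6 → r--
[2,7] 6+16=22 d=4 → r--
[2,6] 6+15=21 d=3 → r--
[2,5] 6+11=17 d=1 → l++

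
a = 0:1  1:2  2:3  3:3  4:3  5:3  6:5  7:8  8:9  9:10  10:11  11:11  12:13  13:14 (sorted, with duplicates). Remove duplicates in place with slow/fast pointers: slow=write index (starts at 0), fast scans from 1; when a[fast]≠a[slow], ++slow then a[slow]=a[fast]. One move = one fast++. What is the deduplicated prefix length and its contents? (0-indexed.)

(s=0,f=1) a[fast]=2≠a[slow]=1 write a[1]=2 → slow++,fast++
(s=1,f=2) a[fast]=3≠a[slow]=2 write a[2]=3 → slow++,fast++
(s=2,f=3) a[fast]=3=a[slow] dup → fast++
(s=2,f=4) a[fast]=3=a[slow] dup → fast++
(s=2,f=5) a[fast]=3=a[slow] dup → fast++
(s=2,f=6) a[fast]=5≠a[slow]=3 write a[3]=5 → slow++,fast++
(s=3,f=7) a[fast]=8≠a[slow]=5 write a[4]=8 → slow++,fast++
(s=4,f=8) a[fast]=9≠a[slow]=8 write a[5]=9 → slow++,fast++
(s=5,f=9) a[fast]=10≠a[slow]=9 write a[6]=10 → slow++,fast++
(s=6,f=10) a[fast]=11≠a[slow]=10 write a[7]=11 → slow++,fast++
(s=7,f=11) a[fast]=11=a[slow] dup → fast++
(s=7,f=12) a[fast]=13≠a[slow]=11 write a[8]=13 → slow++,fast++
(s=8,f=13) a[fast]=14≠a[slow]=13 write a[9]=14 → slow++,fast++

length 10; prefix = [1, 2, 3, 5, 8, 9, 10, 11, 13, 14]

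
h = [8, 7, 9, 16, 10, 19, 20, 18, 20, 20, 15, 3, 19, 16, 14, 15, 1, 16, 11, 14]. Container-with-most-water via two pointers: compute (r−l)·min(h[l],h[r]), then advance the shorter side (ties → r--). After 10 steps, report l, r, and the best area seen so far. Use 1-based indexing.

[1,20] min(8,14)*19=152 best=152 * → l++
[2,20] min(7,14)*18=126 best=152 → l++
[3,20] min(9,14)*17=153 best=153 * → l++
[4,20] min(16,14)*16=224 best=224 * → r--
[4,19] min(16,11)*15=165 best=224 → r--
[4,18] min(16,16)*14=224 best=224 → r--
[4,17] min(16,1)*13=13 best=224 → r--
[4,16] min(16,15)*12=180 best=224 → r--
[4,15] min(16,14)*11=154 best=224 → r--
[4,14] min(16,16)*10=160 best=224 → r--

l=4, r=13, best area=224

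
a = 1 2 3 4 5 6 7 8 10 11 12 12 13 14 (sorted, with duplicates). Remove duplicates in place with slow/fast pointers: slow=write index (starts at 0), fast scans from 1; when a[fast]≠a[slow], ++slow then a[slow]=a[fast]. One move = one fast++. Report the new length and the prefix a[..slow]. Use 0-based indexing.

length 13; prefix = [1, 2, 3, 4, 5, 6, 7, 8, 10, 11, 12, 13, 14]

(s=0,f=1) a[fast]=2≠a[slow]=1 write a[1]=2 → slow++,fast++
(s=1,f=2) a[fast]=3≠a[slow]=2 write a[2]=3 → slow++,fast++
(s=2,f=3) a[fast]=4≠a[slow]=3 write a[3]=4 → slow++,fast++
(s=3,f=4) a[fast]=5≠a[slow]=4 write a[4]=5 → slow++,fast++
(s=4,f=5) a[fast]=6≠a[slow]=5 write a[5]=6 → slow++,fast++
(s=5,f=6) a[fast]=7≠a[slow]=6 write a[6]=7 → slow++,fast++
(s=6,f=7) a[fast]=8≠a[slow]=7 write a[7]=8 → slow++,fast++
(s=7,f=8) a[fast]=10≠a[slow]=8 write a[8]=10 → slow++,fast++
(s=8,f=9) a[fast]=11≠a[slow]=10 write a[9]=11 → slow++,fast++
(s=9,f=10) a[fast]=12≠a[slow]=11 write a[10]=12 → slow++,fast++
(s=10,f=11) a[fast]=12=a[slow] dup → fast++
(s=10,f=12) a[fast]=13≠a[slow]=12 write a[11]=13 → slow++,fast++
(s=11,f=13) a[fast]=14≠a[slow]=13 write a[12]=14 → slow++,fast++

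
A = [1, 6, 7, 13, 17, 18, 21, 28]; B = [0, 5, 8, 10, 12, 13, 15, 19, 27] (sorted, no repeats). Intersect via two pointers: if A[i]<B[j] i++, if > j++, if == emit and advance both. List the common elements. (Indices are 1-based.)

i=1 j=1: 1>0, j++
i=1 j=2: 1<5, i++
i=2 j=2: 6>5, j++
i=2 j=3: 6<8, i++
i=3 j=3: 7<8, i++
i=4 j=3: 13>8, j++
i=4 j=4: 13>10, j++
i=4 j=5: 13>12, j++
i=4 j=6: 13==13 emit, i++,j++
i=5 j=7: 17>15, j++
i=5 j=8: 17<19, i++
i=6 j=8: 18<19, i++
i=7 j=8: 21>19, j++
i=7 j=9: 21<27, i++
i=8 j=9: 28>27, j++

intersection = [13]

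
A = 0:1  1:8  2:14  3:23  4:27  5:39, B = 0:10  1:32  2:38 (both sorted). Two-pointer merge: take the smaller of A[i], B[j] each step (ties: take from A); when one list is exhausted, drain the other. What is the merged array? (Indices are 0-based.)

[1, 8, 10, 14, 23, 27, 32, 38, 39]

i=0 j=0: A[i]=1<=B[j]=10 take 1, i++
i=1 j=0: A[i]=8<=B[j]=10 take 8, i++
i=2 j=0: A[i]=14>B[j]=10 take 10, j++
i=2 j=1: A[i]=14<=B[j]=32 take 14, i++
i=3 j=1: A[i]=23<=B[j]=32 take 23, i++
i=4 j=1: A[i]=27<=B[j]=32 take 27, i++
i=5 j=1: A[i]=39>B[j]=32 take 32, j++
i=5 j=2: A[i]=39>B[j]=38 take 38, j++
i=5 j=3: B done, take A[i]=39, i++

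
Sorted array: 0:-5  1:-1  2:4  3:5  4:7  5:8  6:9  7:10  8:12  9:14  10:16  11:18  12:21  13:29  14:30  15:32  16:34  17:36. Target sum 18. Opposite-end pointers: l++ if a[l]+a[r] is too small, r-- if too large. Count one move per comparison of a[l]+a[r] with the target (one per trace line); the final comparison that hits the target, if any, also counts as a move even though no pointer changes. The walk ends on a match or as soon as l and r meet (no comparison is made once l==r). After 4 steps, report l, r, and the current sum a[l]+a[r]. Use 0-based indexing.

l=0, r=13, sum=24

[0,17] -5+36=31 >18 → r--
[0,16] -5+34=29 >18 → r--
[0,15] -5+32=27 >18 → r--
[0,14] -5+30=25 >18 → r--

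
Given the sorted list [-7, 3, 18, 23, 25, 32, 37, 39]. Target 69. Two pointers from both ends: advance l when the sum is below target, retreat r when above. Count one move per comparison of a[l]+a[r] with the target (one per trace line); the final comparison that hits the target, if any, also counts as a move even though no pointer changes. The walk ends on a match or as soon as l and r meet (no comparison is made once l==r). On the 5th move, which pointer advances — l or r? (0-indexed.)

l

l=0 r=7: -7+39=32 <69, l++
l=1 r=7: 3+39=42 <69, l++
l=2 r=7: 18+39=57 <69, l++
l=3 r=7: 23+39=62 <69, l++
l=4 r=7: 25+39=64 <69, l++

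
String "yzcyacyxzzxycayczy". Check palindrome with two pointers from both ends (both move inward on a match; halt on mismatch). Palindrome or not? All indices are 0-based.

l=0 r=17: 'y'=='y', l++,r--
l=1 r=16: 'z'=='z', l++,r--
l=2 r=15: 'c'=='c', l++,r--
l=3 r=14: 'y'=='y', l++,r--
l=4 r=13: 'a'=='a', l++,r--
l=5 r=12: 'c'=='c', l++,r--
l=6 r=11: 'y'=='y', l++,r--
l=7 r=10: 'x'=='x', l++,r--
l=8 r=9: 'z'=='z', l++,r--

palindrome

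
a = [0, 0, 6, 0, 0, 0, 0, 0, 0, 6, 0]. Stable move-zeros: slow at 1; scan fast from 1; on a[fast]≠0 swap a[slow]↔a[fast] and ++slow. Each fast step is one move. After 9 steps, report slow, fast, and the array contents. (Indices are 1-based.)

slow=2, fast=10, a=[6, 0, 0, 0, 0, 0, 0, 0, 0, 6, 0]

slow=1 fast=1: a[fast]=0, fast++
slow=1 fast=2: a[fast]=0, fast++
slow=1 fast=3: a[fast]=6≠0 swap→a[1]=6, slow++,fast++
slow=2 fast=4: a[fast]=0, fast++
slow=2 fast=5: a[fast]=0, fast++
slow=2 fast=6: a[fast]=0, fast++
slow=2 fast=7: a[fast]=0, fast++
slow=2 fast=8: a[fast]=0, fast++
slow=2 fast=9: a[fast]=0, fast++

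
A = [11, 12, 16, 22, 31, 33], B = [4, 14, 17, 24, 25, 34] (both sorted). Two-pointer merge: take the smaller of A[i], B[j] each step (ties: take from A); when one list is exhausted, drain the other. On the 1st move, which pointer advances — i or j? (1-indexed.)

j

[i=1,j=1] A[i]=11>B[j]=4 take 4 → j++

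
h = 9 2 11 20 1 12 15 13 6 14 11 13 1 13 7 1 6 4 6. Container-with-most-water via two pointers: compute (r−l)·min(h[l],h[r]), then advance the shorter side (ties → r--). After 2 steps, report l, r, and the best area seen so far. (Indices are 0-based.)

[0,18] min(9,6)*18=108 best=108 * → r--
[0,17] min(9,4)*17=68 best=108 → r--

l=0, r=16, best area=108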